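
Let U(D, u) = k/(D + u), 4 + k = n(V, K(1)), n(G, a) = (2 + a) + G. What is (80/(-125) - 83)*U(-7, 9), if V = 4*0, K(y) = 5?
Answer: -6273/50 ≈ -125.46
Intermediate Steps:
V = 0
n(G, a) = 2 + G + a
k = 3 (k = -4 + (2 + 0 + 5) = -4 + 7 = 3)
U(D, u) = 3/(D + u)
(80/(-125) - 83)*U(-7, 9) = (80/(-125) - 83)*(3/(-7 + 9)) = (80*(-1/125) - 83)*(3/2) = (-16/25 - 83)*(3*(1/2)) = -2091/25*3/2 = -6273/50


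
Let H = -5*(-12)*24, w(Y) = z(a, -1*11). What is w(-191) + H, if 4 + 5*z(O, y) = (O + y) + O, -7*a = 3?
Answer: 50289/35 ≈ 1436.8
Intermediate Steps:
a = -3/7 (a = -⅐*3 = -3/7 ≈ -0.42857)
z(O, y) = -⅘ + y/5 + 2*O/5 (z(O, y) = -⅘ + ((O + y) + O)/5 = -⅘ + (y + 2*O)/5 = -⅘ + (y/5 + 2*O/5) = -⅘ + y/5 + 2*O/5)
w(Y) = -111/35 (w(Y) = -⅘ + (-1*11)/5 + (⅖)*(-3/7) = -⅘ + (⅕)*(-11) - 6/35 = -⅘ - 11/5 - 6/35 = -111/35)
H = 1440 (H = -(-60)*24 = -1*(-1440) = 1440)
w(-191) + H = -111/35 + 1440 = 50289/35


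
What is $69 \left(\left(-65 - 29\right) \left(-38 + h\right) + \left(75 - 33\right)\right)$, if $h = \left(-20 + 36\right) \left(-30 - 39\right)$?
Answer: $7409910$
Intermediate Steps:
$h = -1104$ ($h = 16 \left(-69\right) = -1104$)
$69 \left(\left(-65 - 29\right) \left(-38 + h\right) + \left(75 - 33\right)\right) = 69 \left(\left(-65 - 29\right) \left(-38 - 1104\right) + \left(75 - 33\right)\right) = 69 \left(\left(-94\right) \left(-1142\right) + \left(75 - 33\right)\right) = 69 \left(107348 + 42\right) = 69 \cdot 107390 = 7409910$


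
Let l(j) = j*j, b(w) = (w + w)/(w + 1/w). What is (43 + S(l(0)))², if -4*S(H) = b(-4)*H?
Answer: 1849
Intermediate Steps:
b(w) = 2*w/(w + 1/w) (b(w) = (2*w)/(w + 1/w) = 2*w/(w + 1/w))
l(j) = j²
S(H) = -8*H/17 (S(H) = -2*(-4)²/(1 + (-4)²)*H/4 = -2*16/(1 + 16)*H/4 = -2*16/17*H/4 = -2*16*(1/17)*H/4 = -8*H/17)
(43 + S(l(0)))² = (43 - 8/17*0²)² = (43 - 8/17*0)² = (43 + 0)² = 43² = 1849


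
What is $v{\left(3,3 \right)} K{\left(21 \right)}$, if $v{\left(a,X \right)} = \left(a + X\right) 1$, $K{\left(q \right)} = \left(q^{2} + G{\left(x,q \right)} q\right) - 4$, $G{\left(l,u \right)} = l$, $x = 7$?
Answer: $3504$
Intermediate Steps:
$K{\left(q \right)} = -4 + q^{2} + 7 q$ ($K{\left(q \right)} = \left(q^{2} + 7 q\right) - 4 = -4 + q^{2} + 7 q$)
$v{\left(a,X \right)} = X + a$ ($v{\left(a,X \right)} = \left(X + a\right) 1 = X + a$)
$v{\left(3,3 \right)} K{\left(21 \right)} = \left(3 + 3\right) \left(-4 + 21^{2} + 7 \cdot 21\right) = 6 \left(-4 + 441 + 147\right) = 6 \cdot 584 = 3504$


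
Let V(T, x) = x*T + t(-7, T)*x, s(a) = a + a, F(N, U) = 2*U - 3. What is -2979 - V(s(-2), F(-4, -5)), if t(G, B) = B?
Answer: -3083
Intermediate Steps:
F(N, U) = -3 + 2*U
s(a) = 2*a
V(T, x) = 2*T*x (V(T, x) = x*T + T*x = T*x + T*x = 2*T*x)
-2979 - V(s(-2), F(-4, -5)) = -2979 - 2*2*(-2)*(-3 + 2*(-5)) = -2979 - 2*(-4)*(-3 - 10) = -2979 - 2*(-4)*(-13) = -2979 - 1*104 = -2979 - 104 = -3083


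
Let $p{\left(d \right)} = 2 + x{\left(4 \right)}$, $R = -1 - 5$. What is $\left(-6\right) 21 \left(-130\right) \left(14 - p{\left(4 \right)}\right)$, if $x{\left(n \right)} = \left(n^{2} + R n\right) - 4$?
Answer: $393120$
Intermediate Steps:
$R = -6$ ($R = -1 - 5 = -6$)
$x{\left(n \right)} = -4 + n^{2} - 6 n$ ($x{\left(n \right)} = \left(n^{2} - 6 n\right) - 4 = -4 + n^{2} - 6 n$)
$p{\left(d \right)} = -10$ ($p{\left(d \right)} = 2 - \left(28 - 16\right) = 2 - 12 = -10$)
$\left(-6\right) 21 \left(-130\right) \left(14 - p{\left(4 \right)}\right) = \left(-6\right) 21 \left(-130\right) \left(14 - -10\right) = \left(-126\right) \left(-130\right) \left(14 + 10\right) = 16380 \cdot 24 = 393120$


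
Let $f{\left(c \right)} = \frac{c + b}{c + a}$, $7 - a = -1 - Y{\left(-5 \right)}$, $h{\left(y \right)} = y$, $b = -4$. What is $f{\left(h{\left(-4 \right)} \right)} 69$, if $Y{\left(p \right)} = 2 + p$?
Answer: $-552$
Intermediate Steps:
$a = 5$ ($a = 7 - \left(-1 - \left(2 - 5\right)\right) = 7 - \left(-1 - -3\right) = 7 - \left(-1 + 3\right) = 7 - 2 = 5$)
$f{\left(c \right)} = \frac{-4 + c}{5 + c}$ ($f{\left(c \right)} = \frac{c - 4}{c + 5} = \frac{-4 + c}{5 + c}$)
$f{\left(h{\left(-4 \right)} \right)} 69 = \frac{-4 - 4}{5 - 4} \cdot 69 = 1^{-1} \left(-8\right) 69 = 1 \left(-8\right) 69 = \left(-8\right) 69 = -552$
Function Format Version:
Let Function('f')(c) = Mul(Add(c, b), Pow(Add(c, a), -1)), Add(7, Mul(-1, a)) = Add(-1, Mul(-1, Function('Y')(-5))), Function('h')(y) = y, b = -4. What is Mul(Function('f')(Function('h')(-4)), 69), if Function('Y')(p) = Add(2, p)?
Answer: -552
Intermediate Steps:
a = 5 (a = Add(7, Mul(-1, Add(-1, Mul(-1, Add(2, -5))))) = Add(7, Mul(-1, Add(-1, Mul(-1, -3)))) = Add(7, Mul(-1, Add(-1, 3))) = Add(7, Mul(-1, 2)) = Add(7, -2) = 5)
Function('f')(c) = Mul(Pow(Add(5, c), -1), Add(-4, c)) (Function('f')(c) = Mul(Add(c, -4), Pow(Add(c, 5), -1)) = Mul(Add(-4, c), Pow(Add(5, c), -1)) = Mul(Pow(Add(5, c), -1), Add(-4, c)))
Mul(Function('f')(Function('h')(-4)), 69) = Mul(Mul(Pow(Add(5, -4), -1), Add(-4, -4)), 69) = Mul(Mul(Pow(1, -1), -8), 69) = Mul(Mul(1, -8), 69) = Mul(-8, 69) = -552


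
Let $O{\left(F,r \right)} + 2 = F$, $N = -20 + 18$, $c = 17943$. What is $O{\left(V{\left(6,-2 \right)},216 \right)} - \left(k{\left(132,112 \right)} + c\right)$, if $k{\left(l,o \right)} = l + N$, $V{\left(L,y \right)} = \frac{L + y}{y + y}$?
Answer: $-18076$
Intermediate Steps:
$V{\left(L,y \right)} = \frac{L + y}{2 y}$
$N = -2$
$k{\left(l,o \right)} = -2 + l$ ($k{\left(l,o \right)} = l - 2 = -2 + l$)
$O{\left(F,r \right)} = -2 + F$
$O{\left(V{\left(6,-2 \right)},216 \right)} - \left(k{\left(132,112 \right)} + c\right) = \left(-2 + \frac{6 - 2}{2 \left(-2\right)}\right) - \left(\left(-2 + 132\right) + 17943\right) = \left(-2 + \frac{1}{2} \left(- \frac{1}{2}\right) 4\right) - \left(130 + 17943\right) = \left(-2 - 1\right) - 18073 = -3 - 18073 = -18076$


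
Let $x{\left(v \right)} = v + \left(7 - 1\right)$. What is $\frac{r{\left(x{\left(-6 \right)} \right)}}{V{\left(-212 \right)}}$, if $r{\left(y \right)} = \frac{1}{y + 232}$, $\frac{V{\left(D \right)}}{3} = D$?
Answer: $- \frac{1}{147552} \approx -6.7773 \cdot 10^{-6}$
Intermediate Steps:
$V{\left(D \right)} = 3 D$
$x{\left(v \right)} = 6 + v$ ($x{\left(v \right)} = v + 6 = 6 + v$)
$r{\left(y \right)} = \frac{1}{232 + y}$
$\frac{r{\left(x{\left(-6 \right)} \right)}}{V{\left(-212 \right)}} = \frac{1}{\left(232 + \left(6 - 6\right)\right) 3 \left(-212\right)} = \frac{1}{\left(232 + 0\right) \left(-636\right)} = \frac{1}{232} \left(- \frac{1}{636}\right) = - \frac{1}{147552}$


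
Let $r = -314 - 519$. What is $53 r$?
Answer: $-44149$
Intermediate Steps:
$r = -833$
$53 r = 53 \left(-833\right) = -44149$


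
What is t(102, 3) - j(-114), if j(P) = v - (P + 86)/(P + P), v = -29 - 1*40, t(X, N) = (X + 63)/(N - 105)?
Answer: 130825/1938 ≈ 67.505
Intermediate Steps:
t(X, N) = (63 + X)/(-105 + N)
v = -69 (v = -29 - 40 = -69)
j(P) = -69 - (86 + P)/(2*P) (j(P) = -69 - (P + 86)/(P + P) = -69 - (86 + P)/(2*P))
t(102, 3) - j(-114) = (63 + 102)/(-105 + 3) - (-139/2 - 43/(-114)) = 165/(-102) - (-139/2 - 43*(-1/114)) = -1/102*165 - (-139/2 + 43/114) = -55/34 - 1*(-3940/57) = -55/34 + 3940/57 = 130825/1938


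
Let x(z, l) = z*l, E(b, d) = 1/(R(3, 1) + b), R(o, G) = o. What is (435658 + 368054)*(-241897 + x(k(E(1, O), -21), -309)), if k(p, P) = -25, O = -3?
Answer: -188206846464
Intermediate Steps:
E(b, d) = 1/(3 + b)
x(z, l) = l*z
(435658 + 368054)*(-241897 + x(k(E(1, O), -21), -309)) = (435658 + 368054)*(-241897 - 309*(-25)) = 803712*(-241897 + 7725) = 803712*(-234172) = -188206846464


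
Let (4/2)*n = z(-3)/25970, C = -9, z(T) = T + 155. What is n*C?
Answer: -342/12985 ≈ -0.026338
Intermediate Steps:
z(T) = 155 + T
n = 38/12985 (n = ((155 - 3)/25970)/2 = (152*(1/25970))/2 = (½)*(76/12985) = 38/12985 ≈ 0.0029265)
n*C = (38/12985)*(-9) = -342/12985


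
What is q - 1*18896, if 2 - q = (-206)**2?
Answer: -61330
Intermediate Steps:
q = -42434 (q = 2 - 1*(-206)**2 = 2 - 1*42436 = 2 - 42436 = -42434)
q - 1*18896 = -42434 - 1*18896 = -42434 - 18896 = -61330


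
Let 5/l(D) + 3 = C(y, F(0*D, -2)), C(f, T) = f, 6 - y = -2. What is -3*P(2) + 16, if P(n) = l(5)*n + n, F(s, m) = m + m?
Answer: 4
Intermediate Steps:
y = 8 (y = 6 - 1*(-2) = 6 + 2 = 8)
F(s, m) = 2*m
l(D) = 1 (l(D) = 5/(-3 + 8) = 5/5 = 5*(⅕) = 1)
P(n) = 2*n (P(n) = 1*n + n = n + n = 2*n)
-3*P(2) + 16 = -6*2 + 16 = -3*4 + 16 = -12 + 16 = 4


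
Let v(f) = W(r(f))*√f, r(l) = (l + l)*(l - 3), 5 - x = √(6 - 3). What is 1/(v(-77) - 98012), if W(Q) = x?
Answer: I/(√231 - 98012*I - 5*√77) ≈ -1.0203e-5 - 2.9851e-9*I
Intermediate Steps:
x = 5 - √3 (x = 5 - √(6 - 3) = 5 - √3 ≈ 3.2679)
r(l) = 2*l*(-3 + l) (r(l) = (2*l)*(-3 + l) = 2*l*(-3 + l))
W(Q) = 5 - √3
v(f) = √f*(5 - √3) (v(f) = (5 - √3)*√f = √f*(5 - √3))
1/(v(-77) - 98012) = 1/(√(-77)*(5 - √3) - 98012) = 1/((I*√77)*(5 - √3) - 98012) = 1/(I*√77*(5 - √3) - 98012) = 1/(-98012 + I*√77*(5 - √3))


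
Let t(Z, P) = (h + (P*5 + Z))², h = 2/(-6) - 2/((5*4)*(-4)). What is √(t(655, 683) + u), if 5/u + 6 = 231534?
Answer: √22195762182948796321/1157640 ≈ 4069.7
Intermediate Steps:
u = 5/231528 (u = 5/(-6 + 231534) = 5/231528 ≈ 2.1596e-5)
h = -37/120 (h = 2*(-⅙) - 2/(20*(-4)) = -⅓ - 2/(-80) = -⅓ - 2*(-1/80) = -⅓ + 1/40 = -37/120 ≈ -0.30833)
t(Z, P) = (-37/120 + Z + 5*P)² (t(Z, P) = (-37/120 + (P*5 + Z))² = (-37/120 + (5*P + Z))² = (-37/120 + (Z + 5*P))² = (-37/120 + Z + 5*P)²)
√(t(655, 683) + u) = √((-37 + 120*655 + 600*683)²/14400 + 5/231528) = √((-37 + 78600 + 409800)²/14400 + 5/231528) = √((1/14400)*488363² + 5/231528) = √((1/14400)*238498419769 + 5/231528) = √(238498419769/14400 + 5/231528) = √(2300794255514543/138916800) = √22195762182948796321/1157640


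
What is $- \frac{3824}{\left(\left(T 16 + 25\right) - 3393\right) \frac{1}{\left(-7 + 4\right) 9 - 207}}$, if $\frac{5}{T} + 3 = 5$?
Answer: $- \frac{2151}{8} \approx -268.88$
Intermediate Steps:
$T = \frac{5}{2}$ ($T = \frac{5}{-3 + 5} = \frac{5}{2} \approx 2.5$)
$- \frac{3824}{\left(\left(T 16 + 25\right) - 3393\right) \frac{1}{\left(-7 + 4\right) 9 - 207}} = - \frac{3824}{\left(\left(\frac{5}{2} \cdot 16 + 25\right) - 3393\right) \frac{1}{\left(-7 + 4\right) 9 - 207}} = - \frac{3824}{\left(\left(40 + 25\right) - 3393\right) \frac{1}{\left(-3\right) 9 - 207}} = - \frac{3824}{\left(65 - 3393\right) \frac{1}{-27 - 207}} = - \frac{3824}{\left(-3328\right) \frac{1}{-234}} = - \frac{3824}{\left(-3328\right) \left(- \frac{1}{234}\right)} = - \frac{3824}{\frac{128}{9}} = \left(-3824\right) \frac{9}{128} = - \frac{2151}{8}$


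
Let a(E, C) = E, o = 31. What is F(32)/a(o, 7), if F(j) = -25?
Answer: -25/31 ≈ -0.80645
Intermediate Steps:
F(32)/a(o, 7) = -25/31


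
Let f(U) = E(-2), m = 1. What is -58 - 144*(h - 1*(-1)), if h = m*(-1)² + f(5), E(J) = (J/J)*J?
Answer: -58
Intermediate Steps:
E(J) = J (E(J) = 1*J = J)
f(U) = -2
h = -1 (h = 1*(-1)² - 2 = 1*1 - 2 = 1 - 2 = -1)
-58 - 144*(h - 1*(-1)) = -58 - 144*(-1 - 1*(-1)) = -58 - 144*(-1 + 1) = -58 - 144*0 = -58 + 0 = -58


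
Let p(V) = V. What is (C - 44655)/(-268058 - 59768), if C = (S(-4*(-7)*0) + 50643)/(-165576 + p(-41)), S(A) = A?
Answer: 3697838889/27146779321 ≈ 0.13622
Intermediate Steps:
C = -50643/165617 (C = (-4*(-7)*0 + 50643)/(-165576 - 41) = (28*0 + 50643)/(-165617) = (0 + 50643)*(-1/165617) = 50643*(-1/165617) = -50643/165617 ≈ -0.30578)
(C - 44655)/(-268058 - 59768) = (-50643/165617 - 44655)/(-268058 - 59768) = -7395677778/165617/(-327826) = -7395677778/165617*(-1/327826) = 3697838889/27146779321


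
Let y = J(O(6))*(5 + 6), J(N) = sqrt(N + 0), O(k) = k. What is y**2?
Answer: 726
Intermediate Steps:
J(N) = sqrt(N)
y = 11*sqrt(6) (y = sqrt(6)*(5 + 6) = sqrt(6)*11 = 11*sqrt(6) ≈ 26.944)
y**2 = (11*sqrt(6))**2 = 726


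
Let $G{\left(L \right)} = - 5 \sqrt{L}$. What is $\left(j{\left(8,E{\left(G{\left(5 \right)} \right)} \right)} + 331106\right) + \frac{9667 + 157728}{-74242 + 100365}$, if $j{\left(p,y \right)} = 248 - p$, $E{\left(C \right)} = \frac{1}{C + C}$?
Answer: $\frac{8655918953}{26123} \approx 3.3135 \cdot 10^{5}$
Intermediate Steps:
$E{\left(C \right)} = \frac{1}{2 C}$
$\left(j{\left(8,E{\left(G{\left(5 \right)} \right)} \right)} + 331106\right) + \frac{9667 + 157728}{-74242 + 100365} = \left(\left(248 - 8\right) + 331106\right) + \frac{9667 + 157728}{-74242 + 100365} = \left(\left(248 - 8\right) + 331106\right) + \frac{167395}{26123} = \left(240 + 331106\right) + 167395 \cdot \frac{1}{26123} = 331346 + \frac{167395}{26123} = \frac{8655918953}{26123}$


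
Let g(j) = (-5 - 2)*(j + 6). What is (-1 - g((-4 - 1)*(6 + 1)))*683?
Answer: -139332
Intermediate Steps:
g(j) = -42 - 7*j (g(j) = -7*(6 + j) = -42 - 7*j)
(-1 - g((-4 - 1)*(6 + 1)))*683 = (-1 - (-42 - 7*(-4 - 1)*(6 + 1)))*683 = (-1 - (-42 - (-35)*7))*683 = (-1 - (-42 - 7*(-35)))*683 = (-1 - (-42 + 245))*683 = (-1 - 1*203)*683 = (-1 - 203)*683 = -204*683 = -139332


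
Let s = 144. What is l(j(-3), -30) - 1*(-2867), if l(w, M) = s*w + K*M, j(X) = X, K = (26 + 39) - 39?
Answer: 1655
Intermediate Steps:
K = 26 (K = 65 - 39 = 26)
l(w, M) = 26*M + 144*w (l(w, M) = 144*w + 26*M = 26*M + 144*w)
l(j(-3), -30) - 1*(-2867) = (26*(-30) + 144*(-3)) - 1*(-2867) = (-780 - 432) + 2867 = -1212 + 2867 = 1655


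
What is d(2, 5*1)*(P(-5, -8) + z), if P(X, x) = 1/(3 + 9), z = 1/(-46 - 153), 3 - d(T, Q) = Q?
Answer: -187/1194 ≈ -0.15662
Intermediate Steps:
d(T, Q) = 3 - Q
z = -1/199 (z = 1/(-199) = -1/199 ≈ -0.0050251)
P(X, x) = 1/12
d(2, 5*1)*(P(-5, -8) + z) = (3 - 5)*(1/12 - 1/199) = (3 - 1*5)*(187/2388) = (3 - 5)*(187/2388) = -2*187/2388 = -187/1194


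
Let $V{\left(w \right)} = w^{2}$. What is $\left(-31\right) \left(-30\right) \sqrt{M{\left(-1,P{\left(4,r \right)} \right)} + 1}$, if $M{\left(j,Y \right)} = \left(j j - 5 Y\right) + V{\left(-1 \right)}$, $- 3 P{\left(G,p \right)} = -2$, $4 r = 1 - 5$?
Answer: $310 i \sqrt{3} \approx 536.94 i$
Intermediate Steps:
$r = -1$ ($r = \frac{1 - 5}{4} = \frac{1}{4} \left(-4\right) = -1$)
$P{\left(G,p \right)} = \frac{2}{3}$ ($P{\left(G,p \right)} = \left(- \frac{1}{3}\right) \left(-2\right) = \frac{2}{3}$)
$M{\left(j,Y \right)} = 1 + j^{2} - 5 Y$ ($M{\left(j,Y \right)} = \left(j j - 5 Y\right) + \left(-1\right)^{2} = \left(j^{2} - 5 Y\right) + 1 = 1 + j^{2} - 5 Y$)
$\left(-31\right) \left(-30\right) \sqrt{M{\left(-1,P{\left(4,r \right)} \right)} + 1} = \left(-31\right) \left(-30\right) \sqrt{\left(1 + \left(-1\right)^{2} - \frac{10}{3}\right) + 1} = 930 \sqrt{\left(1 + 1 - \frac{10}{3}\right) + 1} = 930 \sqrt{- \frac{4}{3} + 1} = 930 \sqrt{- \frac{1}{3}} = 930 \frac{i \sqrt{3}}{3} = 310 i \sqrt{3}$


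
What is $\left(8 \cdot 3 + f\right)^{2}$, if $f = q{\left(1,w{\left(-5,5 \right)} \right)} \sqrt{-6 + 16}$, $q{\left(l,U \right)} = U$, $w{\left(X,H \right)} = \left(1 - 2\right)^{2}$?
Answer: $\left(24 + \sqrt{10}\right)^{2} \approx 737.79$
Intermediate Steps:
$w{\left(X,H \right)} = 1$ ($w{\left(X,H \right)} = \left(-1\right)^{2} = 1$)
$f = \sqrt{10}$ ($f = 1 \sqrt{-6 + 16} = 1 \sqrt{10} = \sqrt{10} \approx 3.1623$)
$\left(8 \cdot 3 + f\right)^{2} = \left(8 \cdot 3 + \sqrt{10}\right)^{2} = \left(24 + \sqrt{10}\right)^{2}$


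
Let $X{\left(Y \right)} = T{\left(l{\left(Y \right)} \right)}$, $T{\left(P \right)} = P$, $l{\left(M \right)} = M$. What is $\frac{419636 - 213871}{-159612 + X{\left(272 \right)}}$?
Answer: $- \frac{41153}{31868} \approx -1.2914$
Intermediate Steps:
$X{\left(Y \right)} = Y$
$\frac{419636 - 213871}{-159612 + X{\left(272 \right)}} = \frac{419636 - 213871}{-159612 + 272} = \frac{205765}{-159340} = 205765 \left(- \frac{1}{159340}\right) = - \frac{41153}{31868}$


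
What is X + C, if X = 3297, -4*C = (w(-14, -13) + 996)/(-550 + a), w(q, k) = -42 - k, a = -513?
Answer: 14019811/4252 ≈ 3297.2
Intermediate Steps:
C = 967/4252 (C = -((-42 - 1*(-13)) + 996)/(4*(-550 - 513)) = -((-42 + 13) + 996)/(4*(-1063)) = -(-29 + 996)*(-1)/(4*1063) = -967*(-1)/(4*1063) = -¼*(-967/1063) = 967/4252 ≈ 0.22742)
X + C = 3297 + 967/4252 = 14019811/4252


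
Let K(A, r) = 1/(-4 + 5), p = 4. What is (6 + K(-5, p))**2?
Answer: 49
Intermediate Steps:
K(A, r) = 1 (K(A, r) = 1/1 = 1)
(6 + K(-5, p))**2 = (6 + 1)**2 = 7**2 = 49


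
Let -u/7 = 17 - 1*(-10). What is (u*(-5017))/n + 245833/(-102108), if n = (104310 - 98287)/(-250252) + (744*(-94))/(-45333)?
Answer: 366129534026610840745/586392058237668 ≈ 6.2438e+5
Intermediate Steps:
u = -189 (u = -7*(17 - 1*(-10)) = -7*(17 + 10) = -7*27 = -189)
n = 5742861071/3781557972 (n = 6023*(-1/250252) - 69936*(-1/45333) = -6023/250252 + 23312/15111 = 5742861071/3781557972 ≈ 1.5187)
(u*(-5017))/n + 245833/(-102108) = (-189*(-5017))/(5742861071/3781557972) + 245833/(-102108) = 948213*(3781557972/5742861071) + 245833*(-1/102108) = 3585722429304036/5742861071 - 245833/102108 = 366129534026610840745/586392058237668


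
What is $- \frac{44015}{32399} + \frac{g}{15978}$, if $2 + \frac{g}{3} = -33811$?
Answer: $- \frac{1329931277}{172557074} \approx -7.7072$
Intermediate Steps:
$g = -101439$ ($g = -6 + 3 \left(-33811\right) = -6 - 101433 = -101439$)
$- \frac{44015}{32399} + \frac{g}{15978} = - \frac{44015}{32399} - \frac{101439}{15978} = \left(-44015\right) \frac{1}{32399} - \frac{33813}{5326} = - \frac{44015}{32399} - \frac{33813}{5326} = - \frac{1329931277}{172557074}$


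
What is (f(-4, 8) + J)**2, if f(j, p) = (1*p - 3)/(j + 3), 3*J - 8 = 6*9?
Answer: 2209/9 ≈ 245.44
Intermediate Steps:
J = 62/3 (J = 8/3 + (6*9)/3 = 8/3 + (1/3)*54 = 8/3 + 18 = 62/3 ≈ 20.667)
f(j, p) = (-3 + p)/(3 + j) (f(j, p) = (p - 3)/(3 + j) = (-3 + p)/(3 + j))
(f(-4, 8) + J)**2 = ((-3 + 8)/(3 - 4) + 62/3)**2 = (5/(-1) + 62/3)**2 = (-1*5 + 62/3)**2 = (-5 + 62/3)**2 = (47/3)**2 = 2209/9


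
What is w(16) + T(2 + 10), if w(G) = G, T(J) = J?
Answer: 28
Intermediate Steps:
w(16) + T(2 + 10) = 16 + (2 + 10) = 16 + 12 = 28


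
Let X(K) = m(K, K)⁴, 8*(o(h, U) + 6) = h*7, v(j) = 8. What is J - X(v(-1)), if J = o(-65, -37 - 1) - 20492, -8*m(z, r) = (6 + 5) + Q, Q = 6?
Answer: -84276289/4096 ≈ -20575.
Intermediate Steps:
o(h, U) = -6 + 7*h/8 (o(h, U) = -6 + (h*7)/8 = -6 + (7*h)/8 = -6 + 7*h/8)
m(z, r) = -17/8 (m(z, r) = -((6 + 5) + 6)/8 = -(11 + 6)/8 = -⅛*17 = -17/8)
X(K) = 83521/4096 (X(K) = (-17/8)⁴ = 83521/4096)
J = -164439/8 (J = (-6 + (7/8)*(-65)) - 20492 = (-6 - 455/8) - 20492 = -503/8 - 20492 = -164439/8 ≈ -20555.)
J - X(v(-1)) = -164439/8 - 1*83521/4096 = -164439/8 - 83521/4096 = -84276289/4096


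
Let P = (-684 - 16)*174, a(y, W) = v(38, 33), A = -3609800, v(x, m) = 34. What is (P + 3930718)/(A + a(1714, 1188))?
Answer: -1904459/1804883 ≈ -1.0552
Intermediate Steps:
a(y, W) = 34
P = -121800 (P = -700*174 = -121800)
(P + 3930718)/(A + a(1714, 1188)) = (-121800 + 3930718)/(-3609800 + 34) = 3808918/(-3609766) = 3808918*(-1/3609766) = -1904459/1804883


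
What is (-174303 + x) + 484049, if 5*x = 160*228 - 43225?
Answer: 308397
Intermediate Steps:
x = -1349 (x = (160*228 - 43225)/5 = (36480 - 43225)/5 = (⅕)*(-6745) = -1349)
(-174303 + x) + 484049 = (-174303 - 1349) + 484049 = -175652 + 484049 = 308397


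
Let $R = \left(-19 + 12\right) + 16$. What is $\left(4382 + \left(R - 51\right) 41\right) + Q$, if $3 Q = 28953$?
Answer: $12311$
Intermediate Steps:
$R = 9$ ($R = -7 + 16 = 9$)
$Q = 9651$ ($Q = \frac{1}{3} \cdot 28953 = 9651$)
$\left(4382 + \left(R - 51\right) 41\right) + Q = \left(4382 + \left(9 - 51\right) 41\right) + 9651 = \left(4382 - 1722\right) + 9651 = 2660 + 9651 = 12311$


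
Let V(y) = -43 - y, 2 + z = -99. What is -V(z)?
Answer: -58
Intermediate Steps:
z = -101 (z = -2 - 99 = -101)
-V(z) = -(-43 - 1*(-101)) = -(-43 + 101) = -1*58 = -58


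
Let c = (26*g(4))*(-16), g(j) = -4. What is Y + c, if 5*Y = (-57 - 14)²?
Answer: 13361/5 ≈ 2672.2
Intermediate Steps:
c = 1664 (c = (26*(-4))*(-16) = -104*(-16) = 1664)
Y = 5041/5 (Y = (-57 - 14)²/5 = (⅕)*(-71)² = (⅕)*5041 = 5041/5 ≈ 1008.2)
Y + c = 5041/5 + 1664 = 13361/5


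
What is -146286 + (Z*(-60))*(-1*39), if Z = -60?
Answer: -286686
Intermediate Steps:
-146286 + (Z*(-60))*(-1*39) = -146286 + (-60*(-60))*(-1*39) = -146286 + 3600*(-39) = -146286 - 140400 = -286686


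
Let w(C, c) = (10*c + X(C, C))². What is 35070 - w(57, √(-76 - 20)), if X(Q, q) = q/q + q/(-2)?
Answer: 175655/4 + 2200*I*√6 ≈ 43914.0 + 5388.9*I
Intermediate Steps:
X(Q, q) = 1 - q/2 (X(Q, q) = 1 + q*(-½) = 1 - q/2)
w(C, c) = (1 + 10*c - C/2)² (w(C, c) = (10*c + (1 - C/2))² = (1 + 10*c - C/2)²)
35070 - w(57, √(-76 - 20)) = 35070 - (2 - 1*57 + 20*√(-76 - 20))²/4 = 35070 - (2 - 57 + 20*√(-96))²/4 = 35070 - (2 - 57 + 20*(4*I*√6))²/4 = 35070 - (2 - 57 + 80*I*√6)²/4 = 35070 - (-55 + 80*I*√6)²/4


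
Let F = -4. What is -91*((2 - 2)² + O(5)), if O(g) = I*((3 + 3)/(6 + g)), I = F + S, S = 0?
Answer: 2184/11 ≈ 198.55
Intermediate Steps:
I = -4 (I = -4 + 0 = -4)
O(g) = -24/(6 + g) (O(g) = -4*(3 + 3)/(6 + g) = -24/(6 + g))
-91*((2 - 2)² + O(5)) = -91*((2 - 2)² - 24/(6 + 5)) = -91*(0² - 24/11) = -91*(0 - 24*1/11) = -91*(0 - 24/11) = -91*(-24/11) = 2184/11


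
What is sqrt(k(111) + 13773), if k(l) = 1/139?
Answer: 4*sqrt(16631767)/139 ≈ 117.36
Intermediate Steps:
k(l) = 1/139
sqrt(k(111) + 13773) = sqrt(1/139 + 13773) = sqrt(1914448/139) = 4*sqrt(16631767)/139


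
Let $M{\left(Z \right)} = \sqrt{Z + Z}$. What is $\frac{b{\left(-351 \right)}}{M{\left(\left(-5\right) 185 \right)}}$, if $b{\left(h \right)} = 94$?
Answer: $- \frac{47 i \sqrt{74}}{185} \approx - 2.1855 i$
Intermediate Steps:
$M{\left(Z \right)} = \sqrt{2} \sqrt{Z}$ ($M{\left(Z \right)} = \sqrt{2 Z} = \sqrt{2} \sqrt{Z}$)
$\frac{b{\left(-351 \right)}}{M{\left(\left(-5\right) 185 \right)}} = \frac{94}{\sqrt{2} \sqrt{\left(-5\right) 185}} = \frac{94}{\sqrt{2} \sqrt{-925}} = \frac{94}{\sqrt{2} \cdot 5 i \sqrt{37}} = \frac{94}{5 i \sqrt{74}} = 94 \left(- \frac{i \sqrt{74}}{370}\right) = - \frac{47 i \sqrt{74}}{185}$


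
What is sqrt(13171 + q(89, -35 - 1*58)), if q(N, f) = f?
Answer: sqrt(13078) ≈ 114.36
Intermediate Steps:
sqrt(13171 + q(89, -35 - 1*58)) = sqrt(13171 + (-35 - 1*58)) = sqrt(13171 + (-35 - 58)) = sqrt(13171 - 93) = sqrt(13078)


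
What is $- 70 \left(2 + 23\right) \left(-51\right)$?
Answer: $89250$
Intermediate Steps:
$- 70 \left(2 + 23\right) \left(-51\right) = \left(-70\right) 25 \left(-51\right) = \left(-1750\right) \left(-51\right) = 89250$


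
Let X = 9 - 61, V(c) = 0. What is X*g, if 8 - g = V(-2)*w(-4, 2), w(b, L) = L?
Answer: -416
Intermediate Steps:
X = -52
g = 8 (g = 8 - 0*2 = 8 - 1*0 = 8 + 0 = 8)
X*g = -52*8 = -416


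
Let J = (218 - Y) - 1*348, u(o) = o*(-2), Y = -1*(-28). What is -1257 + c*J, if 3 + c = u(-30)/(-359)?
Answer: -271617/359 ≈ -756.59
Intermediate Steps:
Y = 28
u(o) = -2*o
J = -158 (J = (218 - 1*28) - 1*348 = (218 - 28) - 348 = 190 - 348 = -158)
c = -1137/359 (c = -3 - 2*(-30)/(-359) = -3 + 60*(-1/359) = -3 - 60/359 = -1137/359 ≈ -3.1671)
-1257 + c*J = -1257 - 1137/359*(-158) = -1257 + 179646/359 = -271617/359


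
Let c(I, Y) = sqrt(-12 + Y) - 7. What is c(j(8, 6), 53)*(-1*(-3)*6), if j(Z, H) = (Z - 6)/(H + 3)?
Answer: -126 + 18*sqrt(41) ≈ -10.744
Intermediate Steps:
j(Z, H) = (-6 + Z)/(3 + H)
c(I, Y) = -7 + sqrt(-12 + Y)
c(j(8, 6), 53)*(-1*(-3)*6) = (-7 + sqrt(-12 + 53))*(-1*(-3)*6) = (-7 + sqrt(41))*(3*6) = (-7 + sqrt(41))*18 = -126 + 18*sqrt(41)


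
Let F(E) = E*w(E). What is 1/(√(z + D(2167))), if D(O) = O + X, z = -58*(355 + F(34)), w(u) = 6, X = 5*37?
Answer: -I*√30070/30070 ≈ -0.0057668*I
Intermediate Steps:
X = 185
F(E) = 6*E (F(E) = E*6 = 6*E)
z = -32422 (z = -58*(355 + 6*34) = -58*(355 + 204) = -58*559 = -32422)
D(O) = 185 + O (D(O) = O + 185 = 185 + O)
1/(√(z + D(2167))) = 1/(√(-32422 + (185 + 2167))) = 1/(√(-32422 + 2352)) = 1/(√(-30070)) = 1/(I*√30070) = -I*√30070/30070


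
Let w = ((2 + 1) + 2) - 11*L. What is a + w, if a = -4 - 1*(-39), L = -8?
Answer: 128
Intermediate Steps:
a = 35 (a = -4 + 39 = 35)
w = 93 (w = ((2 + 1) + 2) - 11*(-8) = (3 + 2) + 88 = 5 + 88 = 93)
a + w = 35 + 93 = 128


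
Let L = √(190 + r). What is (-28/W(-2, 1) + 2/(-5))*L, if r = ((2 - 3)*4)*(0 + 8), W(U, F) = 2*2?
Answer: -37*√158/5 ≈ -93.017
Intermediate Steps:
W(U, F) = 4
r = -32 (r = -1*4*8 = -4*8 = -32)
L = √158 (L = √(190 - 32) = √158 ≈ 12.570)
(-28/W(-2, 1) + 2/(-5))*L = (-28/4 + 2/(-5))*√158 = (-28*¼ + 2*(-⅕))*√158 = (-7 - ⅖)*√158 = -37*√158/5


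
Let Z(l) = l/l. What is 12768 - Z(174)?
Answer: 12767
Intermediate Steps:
Z(l) = 1
12768 - Z(174) = 12768 - 1*1 = 12768 - 1 = 12767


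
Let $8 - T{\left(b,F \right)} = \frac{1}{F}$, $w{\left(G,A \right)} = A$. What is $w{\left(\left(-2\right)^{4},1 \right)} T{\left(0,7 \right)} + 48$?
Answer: $\frac{391}{7} \approx 55.857$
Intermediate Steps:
$T{\left(b,F \right)} = 8 - \frac{1}{F}$
$w{\left(\left(-2\right)^{4},1 \right)} T{\left(0,7 \right)} + 48 = 1 \left(8 - \frac{1}{7}\right) + 48 = 1 \cdot \frac{55}{7} + 48 = \frac{55}{7} + 48 = \frac{391}{7}$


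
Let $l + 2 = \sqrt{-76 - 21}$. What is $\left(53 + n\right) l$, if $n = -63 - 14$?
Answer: $48 - 24 i \sqrt{97} \approx 48.0 - 236.37 i$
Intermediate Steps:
$n = -77$
$l = -2 + i \sqrt{97}$ ($l = -2 + \sqrt{-76 - 21} = -2 + \sqrt{-97} = -2 + i \sqrt{97} \approx -2.0 + 9.8489 i$)
$\left(53 + n\right) l = \left(53 - 77\right) \left(-2 + i \sqrt{97}\right) = - 24 \left(-2 + i \sqrt{97}\right) = 48 - 24 i \sqrt{97}$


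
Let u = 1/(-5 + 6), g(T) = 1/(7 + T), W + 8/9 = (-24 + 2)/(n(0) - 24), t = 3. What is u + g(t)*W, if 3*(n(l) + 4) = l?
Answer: 1247/1260 ≈ 0.98968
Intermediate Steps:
n(l) = -4 + l/3
W = -13/126 (W = -8/9 + (-24 + 2)/((-4 + (⅓)*0) - 24) = -8/9 - 22/((-4 + 0) - 24) = -8/9 - 22/(-4 - 24) = -8/9 - 22/(-28) = -8/9 - 22*(-1/28) = -8/9 + 11/14 = -13/126 ≈ -0.10317)
u = 1 (u = 1/1 = 1)
u + g(t)*W = 1 - 13/126/(7 + 3) = 1 - 13/126/10 = 1 + (⅒)*(-13/126) = 1 - 13/1260 = 1247/1260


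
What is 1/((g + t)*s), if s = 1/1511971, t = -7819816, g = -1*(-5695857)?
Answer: -1511971/2123959 ≈ -0.71186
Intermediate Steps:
g = 5695857
s = 1/1511971 ≈ 6.6139e-7
1/((g + t)*s) = 1/((5695857 - 7819816)*(1/1511971)) = 1511971/(-2123959) = -1/2123959*1511971 = -1511971/2123959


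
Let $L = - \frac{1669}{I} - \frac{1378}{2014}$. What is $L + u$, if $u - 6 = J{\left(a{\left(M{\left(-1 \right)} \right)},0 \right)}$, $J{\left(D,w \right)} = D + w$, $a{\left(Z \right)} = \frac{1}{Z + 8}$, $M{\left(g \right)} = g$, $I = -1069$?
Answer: $\frac{998071}{142177} \approx 7.0199$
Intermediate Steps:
$a{\left(Z \right)} = \frac{1}{8 + Z}$
$L = \frac{17814}{20311}$ ($L = - \frac{1669}{-1069} - \frac{1378}{2014} = \left(-1669\right) \left(- \frac{1}{1069}\right) - \frac{13}{19} = \frac{1669}{1069} - \frac{13}{19} = \frac{17814}{20311} \approx 0.87706$)
$u = \frac{43}{7}$ ($u = 6 + \left(\frac{1}{8 - 1} + 0\right) = 6 + \left(\frac{1}{7} + 0\right) = 6 + \frac{1}{7} = \frac{43}{7} \approx 6.1429$)
$L + u = \frac{17814}{20311} + \frac{43}{7} = \frac{998071}{142177}$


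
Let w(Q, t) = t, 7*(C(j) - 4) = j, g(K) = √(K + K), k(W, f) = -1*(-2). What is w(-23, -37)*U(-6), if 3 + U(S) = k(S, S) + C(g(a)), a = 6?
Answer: -111 - 74*√3/7 ≈ -129.31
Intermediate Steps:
k(W, f) = 2
g(K) = √2*√K (g(K) = √(2*K) = √2*√K)
C(j) = 4 + j/7
U(S) = 3 + 2*√3/7 (U(S) = -3 + (2 + (4 + (√2*√6)/7)) = -3 + (2 + (4 + (2*√3)/7)) = -3 + (2 + (4 + 2*√3/7)) = -3 + (6 + 2*√3/7) = 3 + 2*√3/7)
w(-23, -37)*U(-6) = -37*(3 + 2*√3/7) = -111 - 74*√3/7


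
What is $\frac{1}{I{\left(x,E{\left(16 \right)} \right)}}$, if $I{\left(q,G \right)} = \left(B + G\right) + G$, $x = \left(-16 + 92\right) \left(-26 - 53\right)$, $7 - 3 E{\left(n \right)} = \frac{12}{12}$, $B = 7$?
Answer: $\frac{1}{11} \approx 0.090909$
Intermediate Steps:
$E{\left(n \right)} = 2$ ($E{\left(n \right)} = \frac{7}{3} - \frac{12 \cdot \frac{1}{12}}{3} = \frac{7}{3} - \frac{1}{3} = 2$)
$x = -6004$ ($x = 76 \left(-79\right) = -6004$)
$I{\left(q,G \right)} = 7 + 2 G$ ($I{\left(q,G \right)} = \left(7 + G\right) + G = 7 + 2 G$)
$\frac{1}{I{\left(x,E{\left(16 \right)} \right)}} = \frac{1}{7 + 2 \cdot 2} = \frac{1}{7 + 4} = \frac{1}{11}$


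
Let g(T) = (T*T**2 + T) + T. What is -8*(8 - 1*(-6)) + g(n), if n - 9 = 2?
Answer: 1241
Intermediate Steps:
n = 11 (n = 9 + 2 = 11)
g(T) = T**3 + 2*T (g(T) = (T**3 + T) + T = (T + T**3) + T = T**3 + 2*T)
-8*(8 - 1*(-6)) + g(n) = -8*(8 - 1*(-6)) + 11*(2 + 11**2) = -8*(8 + 6) + 11*(2 + 121) = -8*14 + 11*123 = -112 + 1353 = 1241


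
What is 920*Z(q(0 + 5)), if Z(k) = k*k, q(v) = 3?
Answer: 8280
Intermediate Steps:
Z(k) = k**2
920*Z(q(0 + 5)) = 920*3**2 = 920*9 = 8280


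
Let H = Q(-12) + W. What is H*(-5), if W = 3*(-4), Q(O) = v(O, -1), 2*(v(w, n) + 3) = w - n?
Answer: 205/2 ≈ 102.50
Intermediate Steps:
v(w, n) = -3 + w/2 - n/2 (v(w, n) = -3 + (w - n)/2 = -3 + (w/2 - n/2) = -3 + w/2 - n/2)
Q(O) = -5/2 + O/2 (Q(O) = -3 + O/2 - ½*(-1) = -3 + O/2 + ½ = -5/2 + O/2)
W = -12
H = -41/2 (H = (-5/2 + (½)*(-12)) - 12 = (-5/2 - 6) - 12 = -17/2 - 12 = -41/2 ≈ -20.500)
H*(-5) = -41/2*(-5) = 205/2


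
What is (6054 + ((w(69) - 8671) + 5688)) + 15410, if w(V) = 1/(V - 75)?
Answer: 110885/6 ≈ 18481.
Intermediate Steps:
w(V) = 1/(-75 + V)
(6054 + ((w(69) - 8671) + 5688)) + 15410 = (6054 + ((1/(-75 + 69) - 8671) + 5688)) + 15410 = (6054 + ((1/(-6) - 8671) + 5688)) + 15410 = (6054 + ((-1/6 - 8671) + 5688)) + 15410 = (6054 + (-52027/6 + 5688)) + 15410 = (6054 - 17899/6) + 15410 = 18425/6 + 15410 = 110885/6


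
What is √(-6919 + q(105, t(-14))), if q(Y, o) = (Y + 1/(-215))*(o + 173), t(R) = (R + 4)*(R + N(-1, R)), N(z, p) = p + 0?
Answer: √1878763955/215 ≈ 201.60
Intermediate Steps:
N(z, p) = p
t(R) = 2*R*(4 + R) (t(R) = (R + 4)*(R + R) = (4 + R)*(2*R) = 2*R*(4 + R))
q(Y, o) = (173 + o)*(-1/215 + Y) (q(Y, o) = (Y - 1/215)*(173 + o) = (-1/215 + Y)*(173 + o) = (173 + o)*(-1/215 + Y))
√(-6919 + q(105, t(-14))) = √(-6919 + (-173/215 + 173*105 - 2*(-14)*(4 - 14)/215 + 105*(2*(-14)*(4 - 14)))) = √(-6919 + (-173/215 + 18165 - 2*(-14)*(-10)/215 + 105*(2*(-14)*(-10)))) = √(-6919 + (-173/215 + 18165 - 1/215*280 + 105*280)) = √(-6919 + (-173/215 + 18165 - 56/43 + 29400)) = √(-6919 + 10226022/215) = √(8738437/215) = √1878763955/215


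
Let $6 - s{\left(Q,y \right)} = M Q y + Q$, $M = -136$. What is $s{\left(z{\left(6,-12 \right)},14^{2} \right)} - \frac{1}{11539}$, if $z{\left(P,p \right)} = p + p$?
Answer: $- \frac{7381659847}{11539} \approx -6.3971 \cdot 10^{5}$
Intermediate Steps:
$z{\left(P,p \right)} = 2 p$
$s{\left(Q,y \right)} = 6 - Q + 136 Q y$ ($s{\left(Q,y \right)} = 6 - \left(- 136 Q y + Q\right) = 6 - \left(Q - 136 Q y\right) = 6 + \left(- Q + 136 Q y\right) = 6 - Q + 136 Q y$)
$s{\left(z{\left(6,-12 \right)},14^{2} \right)} - \frac{1}{11539} = \left(6 - 2 \left(-12\right) + 136 \cdot 2 \left(-12\right) 14^{2}\right) - \frac{1}{11539} = \left(6 - -24 + 136 \left(-24\right) 196\right) - \frac{1}{11539} = \left(6 + 24 - 639744\right) - \frac{1}{11539} = -639714 - \frac{1}{11539} = - \frac{7381659847}{11539}$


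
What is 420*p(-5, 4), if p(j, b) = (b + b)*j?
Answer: -16800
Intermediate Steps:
p(j, b) = 2*b*j (p(j, b) = (2*b)*j = 2*b*j)
420*p(-5, 4) = 420*(2*4*(-5)) = 420*(-40) = -16800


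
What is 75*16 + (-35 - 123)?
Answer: 1042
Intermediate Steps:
75*16 + (-35 - 123) = 1200 - 158 = 1042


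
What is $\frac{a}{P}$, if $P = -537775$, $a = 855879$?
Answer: $- \frac{855879}{537775} \approx -1.5915$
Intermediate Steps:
$\frac{a}{P} = \frac{855879}{-537775} = 855879 \left(- \frac{1}{537775}\right) = - \frac{855879}{537775}$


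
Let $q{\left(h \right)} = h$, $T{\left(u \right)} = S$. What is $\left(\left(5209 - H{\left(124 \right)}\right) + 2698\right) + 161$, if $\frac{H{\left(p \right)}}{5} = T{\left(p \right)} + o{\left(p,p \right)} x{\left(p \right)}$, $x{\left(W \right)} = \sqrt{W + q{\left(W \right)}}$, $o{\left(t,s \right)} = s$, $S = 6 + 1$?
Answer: $8033 - 1240 \sqrt{62} \approx -1730.8$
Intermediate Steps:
$S = 7$
$T{\left(u \right)} = 7$
$x{\left(W \right)} = \sqrt{2} \sqrt{W}$ ($x{\left(W \right)} = \sqrt{W + W} = \sqrt{2 W} = \sqrt{2} \sqrt{W}$)
$H{\left(p \right)} = 35 + 5 \sqrt{2} p^{\frac{3}{2}}$ ($H{\left(p \right)} = 5 \left(7 + p \sqrt{2} \sqrt{p}\right) = 5 \left(7 + \sqrt{2} p^{\frac{3}{2}}\right) = 35 + 5 \sqrt{2} p^{\frac{3}{2}}$)
$\left(\left(5209 - H{\left(124 \right)}\right) + 2698\right) + 161 = \left(\left(5209 - \left(35 + 5 \sqrt{2} \cdot 124^{\frac{3}{2}}\right)\right) + 2698\right) + 161 = \left(\left(5209 - \left(35 + 5 \sqrt{2} \cdot 248 \sqrt{31}\right)\right) + 2698\right) + 161 = \left(\left(5209 - \left(35 + 1240 \sqrt{62}\right)\right) + 2698\right) + 161 = \left(\left(5174 - 1240 \sqrt{62}\right) + 2698\right) + 161 = \left(7872 - 1240 \sqrt{62}\right) + 161 = 8033 - 1240 \sqrt{62}$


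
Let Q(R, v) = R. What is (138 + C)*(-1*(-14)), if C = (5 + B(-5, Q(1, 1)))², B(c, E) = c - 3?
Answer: 2058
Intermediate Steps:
B(c, E) = -3 + c
C = 9 (C = (5 + (-3 - 5))² = (5 - 8)² = (-3)² = 9)
(138 + C)*(-1*(-14)) = (138 + 9)*(-1*(-14)) = 147*14 = 2058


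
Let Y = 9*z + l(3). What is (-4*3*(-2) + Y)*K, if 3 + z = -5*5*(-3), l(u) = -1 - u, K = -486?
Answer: -324648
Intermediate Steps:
z = 72 (z = -3 - 5*5*(-3) = -3 - 25*(-3) = -3 + 75 = 72)
Y = 644 (Y = 9*72 + (-1 - 1*3) = 648 + (-1 - 3) = 648 - 4 = 644)
(-4*3*(-2) + Y)*K = (-4*3*(-2) + 644)*(-486) = (-12*(-2) + 644)*(-486) = (24 + 644)*(-486) = 668*(-486) = -324648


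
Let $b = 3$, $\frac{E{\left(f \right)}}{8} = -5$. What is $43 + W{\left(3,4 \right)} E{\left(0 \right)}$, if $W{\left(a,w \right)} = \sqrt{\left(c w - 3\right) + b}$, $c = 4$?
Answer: $-117$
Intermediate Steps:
$E{\left(f \right)} = -40$ ($E{\left(f \right)} = 8 \left(-5\right) = -40$)
$W{\left(a,w \right)} = 2 \sqrt{w}$ ($W{\left(a,w \right)} = \sqrt{\left(4 w - 3\right) + 3} = \sqrt{\left(-3 + 4 w\right) + 3} = \sqrt{4 w} = 2 \sqrt{w}$)
$43 + W{\left(3,4 \right)} E{\left(0 \right)} = 43 + 2 \sqrt{4} \left(-40\right) = 43 + 2 \cdot 2 \left(-40\right) = 43 + 4 \left(-40\right) = 43 - 160 = -117$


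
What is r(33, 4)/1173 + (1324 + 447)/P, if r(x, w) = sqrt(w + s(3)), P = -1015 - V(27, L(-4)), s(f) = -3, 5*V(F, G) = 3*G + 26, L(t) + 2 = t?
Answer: -26552/15249 ≈ -1.7412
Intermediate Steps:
L(t) = -2 + t
V(F, G) = 26/5 + 3*G/5 (V(F, G) = (3*G + 26)/5 = (26 + 3*G)/5 = 26/5 + 3*G/5)
P = -5083/5 (P = -1015 - (26/5 + 3*(-2 - 4)/5) = -1015 - (26/5 + (3/5)*(-6)) = -1015 - (26/5 - 18/5) = -1015 - 1*8/5 = -1015 - 8/5 = -5083/5 ≈ -1016.6)
r(x, w) = sqrt(-3 + w) (r(x, w) = sqrt(w - 3) = sqrt(-3 + w))
r(33, 4)/1173 + (1324 + 447)/P = sqrt(-3 + 4)/1173 + (1324 + 447)/(-5083/5) = sqrt(1)*(1/1173) + 1771*(-5/5083) = 1*(1/1173) - 385/221 = 1/1173 - 385/221 = -26552/15249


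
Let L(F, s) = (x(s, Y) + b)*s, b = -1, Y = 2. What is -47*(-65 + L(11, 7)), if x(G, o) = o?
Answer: 2726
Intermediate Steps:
L(F, s) = s (L(F, s) = (2 - 1)*s = 1*s = s)
-47*(-65 + L(11, 7)) = -47*(-65 + 7) = -47*(-58) = 2726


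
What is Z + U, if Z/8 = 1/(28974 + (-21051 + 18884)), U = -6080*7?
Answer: -1140905912/26807 ≈ -42560.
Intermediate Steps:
U = -42560
Z = 8/26807 (Z = 8/(28974 + (-21051 + 18884)) = 8/(28974 - 2167) = 8/26807 ≈ 0.00029843)
Z + U = 8/26807 - 42560 = -1140905912/26807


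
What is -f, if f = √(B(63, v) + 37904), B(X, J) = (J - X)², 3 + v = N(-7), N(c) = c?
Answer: -√43233 ≈ -207.93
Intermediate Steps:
v = -10 (v = -3 - 7 = -10)
f = √43233 (f = √((-10 - 1*63)² + 37904) = √((-10 - 63)² + 37904) = √((-73)² + 37904) = √(5329 + 37904) = √43233 ≈ 207.93)
-f = -√43233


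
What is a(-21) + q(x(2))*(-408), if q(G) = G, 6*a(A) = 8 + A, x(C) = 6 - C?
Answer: -9805/6 ≈ -1634.2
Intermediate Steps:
a(A) = 4/3 + A/6 (a(A) = (8 + A)/6 = 4/3 + A/6)
a(-21) + q(x(2))*(-408) = (4/3 + (1/6)*(-21)) + (6 - 1*2)*(-408) = (4/3 - 7/2) + (6 - 2)*(-408) = -13/6 + 4*(-408) = -13/6 - 1632 = -9805/6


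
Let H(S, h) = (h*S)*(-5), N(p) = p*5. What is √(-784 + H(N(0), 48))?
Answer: 28*I ≈ 28.0*I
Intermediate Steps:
N(p) = 5*p
H(S, h) = -5*S*h (H(S, h) = (S*h)*(-5) = -5*S*h)
√(-784 + H(N(0), 48)) = √(-784 - 5*5*0*48) = √(-784 - 5*0*48) = √(-784 + 0) = √(-784) = 28*I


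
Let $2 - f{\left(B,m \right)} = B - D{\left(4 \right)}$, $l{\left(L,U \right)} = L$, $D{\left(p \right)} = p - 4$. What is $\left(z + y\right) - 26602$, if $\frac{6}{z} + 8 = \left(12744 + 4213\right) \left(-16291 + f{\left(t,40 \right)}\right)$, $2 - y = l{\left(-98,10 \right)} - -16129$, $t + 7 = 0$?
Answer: $- \frac{1961693047258}{46015647} \approx -42631.0$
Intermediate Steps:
$D{\left(p \right)} = -4 + p$
$t = -7$ ($t = -7 + 0 = -7$)
$f{\left(B,m \right)} = 2 - B$ ($f{\left(B,m \right)} = 2 - \left(B - \left(-4 + 4\right)\right) = 2 - \left(B - 0\right) = 2 - \left(B + 0\right) = 2 - B$)
$y = -16029$ ($y = 2 - \left(-98 - -16129\right) = 2 - \left(-98 + 16129\right) = 2 - 16031 = -16029$)
$z = - \frac{1}{46015647}$ ($z = \frac{6}{-8 + \left(12744 + 4213\right) \left(-16291 + \left(2 - -7\right)\right)} = \frac{6}{-8 + 16957 \left(-16291 + \left(2 + 7\right)\right)} = \frac{6}{-8 + 16957 \left(-16291 + 9\right)} = \frac{6}{-8 + 16957 \left(-16282\right)} = \frac{6}{-8 - 276093874} = \frac{6}{-276093882} = 6 \left(- \frac{1}{276093882}\right) = - \frac{1}{46015647} \approx -2.1732 \cdot 10^{-8}$)
$\left(z + y\right) - 26602 = \left(- \frac{1}{46015647} - 16029\right) - 26602 = - \frac{737584805764}{46015647} - 26602 = - \frac{1961693047258}{46015647}$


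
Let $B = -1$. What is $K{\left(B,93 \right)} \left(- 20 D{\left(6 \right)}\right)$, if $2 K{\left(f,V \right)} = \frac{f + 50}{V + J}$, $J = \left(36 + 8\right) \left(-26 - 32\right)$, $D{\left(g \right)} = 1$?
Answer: $\frac{490}{2459} \approx 0.19927$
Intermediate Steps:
$J = -2552$ ($J = 44 \left(-58\right) = -2552$)
$K{\left(f,V \right)} = \frac{50 + f}{2 \left(-2552 + V\right)}$ ($K{\left(f,V \right)} = \frac{\left(f + 50\right) \frac{1}{V - 2552}}{2} = \frac{\left(50 + f\right) \frac{1}{-2552 + V}}{2} = \frac{\frac{1}{-2552 + V} \left(50 + f\right)}{2} = \frac{50 + f}{2 \left(-2552 + V\right)}$)
$K{\left(B,93 \right)} \left(- 20 D{\left(6 \right)}\right) = \frac{50 - 1}{2 \left(-2552 + 93\right)} \left(\left(-20\right) 1\right) = \frac{1}{2} \frac{1}{-2459} \cdot 49 \left(-20\right) = \frac{1}{2} \left(- \frac{1}{2459}\right) 49 \left(-20\right) = \left(- \frac{49}{4918}\right) \left(-20\right) = \frac{490}{2459}$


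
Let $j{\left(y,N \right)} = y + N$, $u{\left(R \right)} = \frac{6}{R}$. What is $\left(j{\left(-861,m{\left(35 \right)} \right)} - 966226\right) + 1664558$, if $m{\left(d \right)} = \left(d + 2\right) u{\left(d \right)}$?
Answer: $\frac{24411707}{35} \approx 6.9748 \cdot 10^{5}$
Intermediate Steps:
$m{\left(d \right)} = \frac{6 \left(2 + d\right)}{d}$ ($m{\left(d \right)} = \left(d + 2\right) \frac{6}{d} = \left(2 + d\right) \frac{6}{d} = \frac{6 \left(2 + d\right)}{d}$)
$j{\left(y,N \right)} = N + y$
$\left(j{\left(-861,m{\left(35 \right)} \right)} - 966226\right) + 1664558 = \left(\left(\left(6 + \frac{12}{35}\right) - 861\right) - 966226\right) + 1664558 = \left(\left(\frac{222}{35} - 861\right) - 966226\right) + 1664558 = \left(- \frac{29913}{35} - 966226\right) + 1664558 = - \frac{33847823}{35} + 1664558 = \frac{24411707}{35}$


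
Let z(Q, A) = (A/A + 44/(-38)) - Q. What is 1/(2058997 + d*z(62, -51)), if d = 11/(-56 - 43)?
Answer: 171/352089668 ≈ 4.8567e-7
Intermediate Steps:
z(Q, A) = -3/19 - Q (z(Q, A) = (1 + 44*(-1/38)) - Q = (1 - 22/19) - Q = -3/19 - Q)
d = -⅑ (d = 11/(-99) = -1/99*11 = -⅑ ≈ -0.11111)
1/(2058997 + d*z(62, -51)) = 1/(2058997 - (-3/19 - 1*62)/9) = 1/(2058997 - (-3/19 - 62)/9) = 1/(2058997 - ⅑*(-1181/19)) = 1/(2058997 + 1181/171) = 1/(352089668/171) = 171/352089668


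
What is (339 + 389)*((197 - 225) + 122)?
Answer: 68432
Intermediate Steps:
(339 + 389)*((197 - 225) + 122) = 728*(-28 + 122) = 728*94 = 68432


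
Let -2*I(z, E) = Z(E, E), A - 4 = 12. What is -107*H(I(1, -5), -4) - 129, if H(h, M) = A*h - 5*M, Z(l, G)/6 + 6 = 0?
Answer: -33085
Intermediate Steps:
A = 16 (A = 4 + 12 = 16)
Z(l, G) = -36 (Z(l, G) = -36 + 6*0 = -36 + 0 = -36)
I(z, E) = 18 (I(z, E) = -½*(-36) = 18)
H(h, M) = -5*M + 16*h (H(h, M) = 16*h - 5*M = -5*M + 16*h)
-107*H(I(1, -5), -4) - 129 = -107*(-5*(-4) + 16*18) - 129 = -107*(20 + 288) - 129 = -107*308 - 129 = -32956 - 129 = -33085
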